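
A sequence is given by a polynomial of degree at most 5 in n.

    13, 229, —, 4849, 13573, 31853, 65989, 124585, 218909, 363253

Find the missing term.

1325

Using the last 7 terms:
8724, 18280, 34136, 58596, 94324, 144344
9556, 15856, 24460, 35728, 50020
6300, 8604, 11268, 14292
2304, 2664, 3024
360, 360
Constant fifth difference = 360.
Extend backward: 2304 − 360 = 1944;  6300 − 1944 = 4356;  9556 − 4356 = 5200;  8724 − 5200 = 3524;  4849 − 3524 = 1325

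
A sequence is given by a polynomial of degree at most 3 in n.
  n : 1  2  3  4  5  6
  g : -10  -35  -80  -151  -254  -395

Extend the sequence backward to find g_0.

First differences: -25  -45  -71  -103  -141
Second differences: -20  -26  -32  -38
Third differences: -6  -6  -6
The third differences are constant at -6.
Work back: -20 + 6 = -14;  -25 + 14 = -11;  -10 + 11 = 1

1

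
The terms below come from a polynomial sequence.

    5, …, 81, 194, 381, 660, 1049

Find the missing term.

24

Using the last 5 terms:
D1: 113, 187, 279, 389
D2: 74, 92, 110
D3: 18, 18
Constant third difference = 18.
Extend backward: 74 − 18 = 56;  113 − 56 = 57;  81 − 57 = 24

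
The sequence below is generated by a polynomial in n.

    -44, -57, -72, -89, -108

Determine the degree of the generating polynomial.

2

Δ: -13, -15, -17, -19
Δ²: -2, -2, -2
The second differences are constant, so the polynomial has degree 2.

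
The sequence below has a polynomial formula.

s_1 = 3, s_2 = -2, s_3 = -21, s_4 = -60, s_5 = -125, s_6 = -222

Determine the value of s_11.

First differences: -5  -19  -39  -65  -97
Second differences: -14  -20  -26  -32
Third differences: -6  -6  -6
Third differences constant at -6.
-32 − 6 = -38;  -97 − 38 = -135;  -222 − 135 = -357
-38 − 6 = -44;  -135 − 44 = -179;  -357 − 179 = -536
-44 − 6 = -50;  -179 − 50 = -229;  -536 − 229 = -765
-50 − 6 = -56;  -229 − 56 = -285;  -765 − 285 = -1050
-56 − 6 = -62;  -285 − 62 = -347;  -1050 − 347 = -1397

-1397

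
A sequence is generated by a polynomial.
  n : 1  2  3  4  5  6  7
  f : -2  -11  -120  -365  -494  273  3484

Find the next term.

11695

D1: -9, -109, -245, -129, 767, 3211
D2: -100, -136, 116, 896, 2444
D3: -36, 252, 780, 1548
D4: 288, 528, 768
D5: 240, 240
Constant fifth difference = 240, so extend:
768 + 240 = 1008;  1548 + 1008 = 2556;  2444 + 2556 = 5000;  3211 + 5000 = 8211;  3484 + 8211 = 11695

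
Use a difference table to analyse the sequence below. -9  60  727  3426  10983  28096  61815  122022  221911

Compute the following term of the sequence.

378468

First differences: 69, 667, 2699, 7557, 17113, 33719, 60207, 99889
Second differences: 598, 2032, 4858, 9556, 16606, 26488, 39682
Third differences: 1434, 2826, 4698, 7050, 9882, 13194
Fourth differences: 1392, 1872, 2352, 2832, 3312
Fifth differences: 480, 480, 480, 480
The fifth differences are constant (480).
3312 + 480 = 3792;  13194 + 3792 = 16986;  39682 + 16986 = 56668;  99889 + 56668 = 156557;  221911 + 156557 = 378468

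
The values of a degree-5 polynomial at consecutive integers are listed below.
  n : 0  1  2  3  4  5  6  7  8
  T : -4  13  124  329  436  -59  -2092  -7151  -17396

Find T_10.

D1: 17, 111, 205, 107, -495, -2033, -5059, -10245
D2: 94, 94, -98, -602, -1538, -3026, -5186
D3: 0, -192, -504, -936, -1488, -2160
D4: -192, -312, -432, -552, -672
D5: -120, -120, -120, -120
Fifth differences constant at -120.
-672 − 120 = -792;  -2160 − 792 = -2952;  -5186 − 2952 = -8138;  -10245 − 8138 = -18383;  -17396 − 18383 = -35779
-792 − 120 = -912;  -2952 − 912 = -3864;  -8138 − 3864 = -12002;  -18383 − 12002 = -30385;  -35779 − 30385 = -66164

-66164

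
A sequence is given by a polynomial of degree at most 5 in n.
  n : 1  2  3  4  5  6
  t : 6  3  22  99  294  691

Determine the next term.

1398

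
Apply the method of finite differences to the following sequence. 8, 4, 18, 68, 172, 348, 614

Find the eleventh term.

2938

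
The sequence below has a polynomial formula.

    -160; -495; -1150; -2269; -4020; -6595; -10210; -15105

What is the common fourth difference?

First differences: -335, -655, -1119, -1751, -2575, -3615, -4895
Second differences: -320, -464, -632, -824, -1040, -1280
Third differences: -144, -168, -192, -216, -240
Fourth differences: -24, -24, -24, -24

-24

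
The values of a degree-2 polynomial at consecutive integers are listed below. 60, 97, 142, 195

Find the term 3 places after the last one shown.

402

First differences: 37  45  53
Second differences: 8  8
Second differences constant at 8.
53 + 8 = 61;  195 + 61 = 256
61 + 8 = 69;  256 + 69 = 325
69 + 8 = 77;  325 + 77 = 402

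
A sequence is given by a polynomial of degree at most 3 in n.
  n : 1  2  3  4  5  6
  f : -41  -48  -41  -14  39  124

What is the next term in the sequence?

247

First differences: -7, 7, 27, 53, 85
Second differences: 14, 20, 26, 32
Third differences: 6, 6, 6
Constant third difference = 6, so extend:
32 + 6 = 38;  85 + 38 = 123;  124 + 123 = 247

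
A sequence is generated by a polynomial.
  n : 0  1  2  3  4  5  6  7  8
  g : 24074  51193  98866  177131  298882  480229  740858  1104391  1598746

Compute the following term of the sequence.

First differences: 27119  47673  78265  121751  181347  260629  363533  494355
Second differences: 20554  30592  43486  59596  79282  102904  130822
Third differences: 10038  12894  16110  19686  23622  27918
Fourth differences: 2856  3216  3576  3936  4296
Fifth differences: 360  360  360  360
The fifth differences are constant (360).
4296 + 360 = 4656;  27918 + 4656 = 32574;  130822 + 32574 = 163396;  494355 + 163396 = 657751;  1598746 + 657751 = 2256497

2256497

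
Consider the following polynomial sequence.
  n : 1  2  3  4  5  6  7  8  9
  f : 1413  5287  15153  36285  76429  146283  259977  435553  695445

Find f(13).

3207453

3874, 9866, 21132, 40144, 69854, 113694, 175576, 259892
5992, 11266, 19012, 29710, 43840, 61882, 84316
5274, 7746, 10698, 14130, 18042, 22434
2472, 2952, 3432, 3912, 4392
480, 480, 480, 480
Constant fifth difference = 480, so extend:
4392 + 480 = 4872;  22434 + 4872 = 27306;  84316 + 27306 = 111622;  259892 + 111622 = 371514;  695445 + 371514 = 1066959
4872 + 480 = 5352;  27306 + 5352 = 32658;  111622 + 32658 = 144280;  371514 + 144280 = 515794;  1066959 + 515794 = 1582753
5352 + 480 = 5832;  32658 + 5832 = 38490;  144280 + 38490 = 182770;  515794 + 182770 = 698564;  1582753 + 698564 = 2281317
5832 + 480 = 6312;  38490 + 6312 = 44802;  182770 + 44802 = 227572;  698564 + 227572 = 926136;  2281317 + 926136 = 3207453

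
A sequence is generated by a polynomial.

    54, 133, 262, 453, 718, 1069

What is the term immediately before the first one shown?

79  129  191  265  351
50  62  74  86
12  12  12
The third differences are constant at 12.
Work back: 50 − 12 = 38;  79 − 38 = 41;  54 − 41 = 13

13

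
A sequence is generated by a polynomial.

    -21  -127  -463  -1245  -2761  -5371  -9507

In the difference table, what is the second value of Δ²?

-446

First differences: -106, -336, -782, -1516, -2610, -4136
Second differences: -230, -446, -734, -1094, -1526
Third differences: -216, -288, -360, -432
Fourth differences: -72, -72, -72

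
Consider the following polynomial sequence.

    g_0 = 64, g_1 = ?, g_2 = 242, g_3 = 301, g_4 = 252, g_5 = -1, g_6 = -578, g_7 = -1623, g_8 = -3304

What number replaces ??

147

Using the last 7 terms:
First differences: 59, -49, -253, -577, -1045, -1681
Second differences: -108, -204, -324, -468, -636
Third differences: -96, -120, -144, -168
Fourth differences: -24, -24, -24
Constant fourth difference = -24.
Extend backward: -96 + 24 = -72;  -108 + 72 = -36;  59 + 36 = 95;  242 − 95 = 147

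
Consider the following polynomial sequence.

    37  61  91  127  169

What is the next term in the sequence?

217

Δ: 24 , 30 , 36 , 42
Δ²: 6 , 6 , 6
Constant second difference = 6, so extend:
42 + 6 = 48;  169 + 48 = 217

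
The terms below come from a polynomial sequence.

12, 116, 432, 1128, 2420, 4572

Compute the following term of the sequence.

Δ: 104 , 316 , 696 , 1292 , 2152
Δ²: 212 , 380 , 596 , 860
Δ³: 168 , 216 , 264
Δ⁴: 48 , 48
Fourth differences constant at 48.
264 + 48 = 312;  860 + 312 = 1172;  2152 + 1172 = 3324;  4572 + 3324 = 7896

7896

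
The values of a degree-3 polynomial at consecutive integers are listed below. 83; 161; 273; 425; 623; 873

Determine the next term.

1181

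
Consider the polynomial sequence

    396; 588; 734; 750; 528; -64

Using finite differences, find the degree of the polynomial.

4

D1: 192, 146, 16, -222, -592
D2: -46, -130, -238, -370
D3: -84, -108, -132
D4: -24, -24
The fourth differences are constant, so the polynomial has degree 4.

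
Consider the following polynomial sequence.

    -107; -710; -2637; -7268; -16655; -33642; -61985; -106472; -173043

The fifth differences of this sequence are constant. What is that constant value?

Δ: -603, -1927, -4631, -9387, -16987, -28343, -44487, -66571
Δ²: -1324, -2704, -4756, -7600, -11356, -16144, -22084
Δ³: -1380, -2052, -2844, -3756, -4788, -5940
Δ⁴: -672, -792, -912, -1032, -1152
Δ⁵: -120, -120, -120, -120

-120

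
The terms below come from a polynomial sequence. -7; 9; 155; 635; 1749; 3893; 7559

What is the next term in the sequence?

D1: 16, 146, 480, 1114, 2144, 3666
D2: 130, 334, 634, 1030, 1522
D3: 204, 300, 396, 492
D4: 96, 96, 96
The fourth differences are constant (96).
492 + 96 = 588;  1522 + 588 = 2110;  3666 + 2110 = 5776;  7559 + 5776 = 13335

13335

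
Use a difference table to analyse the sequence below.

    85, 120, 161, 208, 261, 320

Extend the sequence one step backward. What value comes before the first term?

56

D1: 35, 41, 47, 53, 59
D2: 6, 6, 6, 6
The second differences are constant at 6.
Work back: 35 − 6 = 29;  85 − 29 = 56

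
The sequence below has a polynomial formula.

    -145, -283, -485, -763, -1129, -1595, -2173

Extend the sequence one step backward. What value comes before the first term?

-59

Δ: -138  -202  -278  -366  -466  -578
Δ²: -64  -76  -88  -100  -112
Δ³: -12  -12  -12  -12
The third differences are constant at -12.
Work back: -64 + 12 = -52;  -138 + 52 = -86;  -145 + 86 = -59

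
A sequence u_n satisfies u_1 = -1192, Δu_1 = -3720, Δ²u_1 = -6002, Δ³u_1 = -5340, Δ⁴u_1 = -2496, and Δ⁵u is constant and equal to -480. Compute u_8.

-437614

Build the table forward from the leading diagonal:
D5: -480  -480  -480  -480  -480  -480  -480  -480
D4: -2496  -2976  -3456  -3936  -4416  -4896  -5376  -5856
D3: -5340  -7836  -10812  -14268  -18204  -22620  -27516  -32892
D2: -6002  -11342  -19178  -29990  -44258  -62462  -85082  -112598
D1: -3720  -9722  -21064  -40242  -70232  -114490  -176952  -262034
u: -1192  -4912  -14634  -35698  -75940  -146172  -260662  -437614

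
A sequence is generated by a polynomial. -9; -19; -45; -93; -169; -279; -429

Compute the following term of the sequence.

D1: -10, -26, -48, -76, -110, -150
D2: -16, -22, -28, -34, -40
D3: -6, -6, -6, -6
The third differences are constant (-6).
-40 − 6 = -46;  -150 − 46 = -196;  -429 − 196 = -625

-625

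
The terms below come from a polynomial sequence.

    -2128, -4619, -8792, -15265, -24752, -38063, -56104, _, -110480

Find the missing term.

-79877

Using the first 7 terms:
First differences: -2491, -4173, -6473, -9487, -13311, -18041
Second differences: -1682, -2300, -3014, -3824, -4730
Third differences: -618, -714, -810, -906
Fourth differences: -96, -96, -96
Constant fourth difference = -96.
Extend forward: -906 − 96 = -1002;  -4730 − 1002 = -5732;  -18041 − 5732 = -23773;  -56104 − 23773 = -79877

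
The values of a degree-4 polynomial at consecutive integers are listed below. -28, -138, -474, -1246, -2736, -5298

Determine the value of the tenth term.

-35866

-110 , -336 , -772 , -1490 , -2562
-226 , -436 , -718 , -1072
-210 , -282 , -354
-72 , -72
Constant fourth difference = -72, so extend:
-354 − 72 = -426;  -1072 − 426 = -1498;  -2562 − 1498 = -4060;  -5298 − 4060 = -9358
-426 − 72 = -498;  -1498 − 498 = -1996;  -4060 − 1996 = -6056;  -9358 − 6056 = -15414
-498 − 72 = -570;  -1996 − 570 = -2566;  -6056 − 2566 = -8622;  -15414 − 8622 = -24036
-570 − 72 = -642;  -2566 − 642 = -3208;  -8622 − 3208 = -11830;  -24036 − 11830 = -35866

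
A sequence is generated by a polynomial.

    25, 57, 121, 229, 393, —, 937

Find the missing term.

Using the first 5 terms:
First differences: 32  64  108  164
Second differences: 32  44  56
Third differences: 12  12
Constant third difference = 12.
Extend forward: 56 + 12 = 68;  164 + 68 = 232;  393 + 232 = 625

625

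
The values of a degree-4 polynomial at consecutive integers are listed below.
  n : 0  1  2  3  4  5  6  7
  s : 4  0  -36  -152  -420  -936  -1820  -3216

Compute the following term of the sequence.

-5292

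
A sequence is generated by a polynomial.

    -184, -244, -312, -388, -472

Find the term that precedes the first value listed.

-132

-60, -68, -76, -84
-8, -8, -8
The second differences are constant at -8.
Work back: -60 + 8 = -52;  -184 + 52 = -132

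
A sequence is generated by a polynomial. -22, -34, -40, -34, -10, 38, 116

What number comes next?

230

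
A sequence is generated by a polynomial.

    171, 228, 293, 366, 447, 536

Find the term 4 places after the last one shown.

972

First differences: 57  65  73  81  89
Second differences: 8  8  8  8
Second differences constant at 8.
89 + 8 = 97;  536 + 97 = 633
97 + 8 = 105;  633 + 105 = 738
105 + 8 = 113;  738 + 113 = 851
113 + 8 = 121;  851 + 121 = 972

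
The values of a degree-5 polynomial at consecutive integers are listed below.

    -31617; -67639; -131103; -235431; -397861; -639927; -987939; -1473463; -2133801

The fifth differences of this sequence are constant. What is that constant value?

First differences: -36022, -63464, -104328, -162430, -242066, -348012, -485524, -660338
Second differences: -27442, -40864, -58102, -79636, -105946, -137512, -174814
Third differences: -13422, -17238, -21534, -26310, -31566, -37302
Fourth differences: -3816, -4296, -4776, -5256, -5736
Fifth differences: -480, -480, -480, -480

-480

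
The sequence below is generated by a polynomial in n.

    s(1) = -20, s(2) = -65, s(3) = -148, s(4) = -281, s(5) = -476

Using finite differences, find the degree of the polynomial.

3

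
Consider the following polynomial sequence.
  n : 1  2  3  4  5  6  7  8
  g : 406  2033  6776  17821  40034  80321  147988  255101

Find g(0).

Δ: 1627, 4743, 11045, 22213, 40287, 67667, 107113
Δ²: 3116, 6302, 11168, 18074, 27380, 39446
Δ³: 3186, 4866, 6906, 9306, 12066
Δ⁴: 1680, 2040, 2400, 2760
Δ⁵: 360, 360, 360
The fifth differences are constant at 360.
Work back: 1680 − 360 = 1320;  3186 − 1320 = 1866;  3116 − 1866 = 1250;  1627 − 1250 = 377;  406 − 377 = 29

29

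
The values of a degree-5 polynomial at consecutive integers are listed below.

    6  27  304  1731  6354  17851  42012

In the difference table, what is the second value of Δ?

277

Δ: 21, 277, 1427, 4623, 11497, 24161
Δ²: 256, 1150, 3196, 6874, 12664
Δ³: 894, 2046, 3678, 5790
Δ⁴: 1152, 1632, 2112
Δ⁵: 480, 480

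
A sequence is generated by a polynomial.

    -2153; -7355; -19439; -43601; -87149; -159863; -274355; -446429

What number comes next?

-695441

Δ: -5202 , -12084 , -24162 , -43548 , -72714 , -114492 , -172074
Δ²: -6882 , -12078 , -19386 , -29166 , -41778 , -57582
Δ³: -5196 , -7308 , -9780 , -12612 , -15804
Δ⁴: -2112 , -2472 , -2832 , -3192
Δ⁵: -360 , -360 , -360
The fifth differences are constant (-360).
-3192 − 360 = -3552;  -15804 − 3552 = -19356;  -57582 − 19356 = -76938;  -172074 − 76938 = -249012;  -446429 − 249012 = -695441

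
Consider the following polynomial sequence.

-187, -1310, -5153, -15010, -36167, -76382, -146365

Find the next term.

Δ: -1123, -3843, -9857, -21157, -40215, -69983
Δ²: -2720, -6014, -11300, -19058, -29768
Δ³: -3294, -5286, -7758, -10710
Δ⁴: -1992, -2472, -2952
Δ⁵: -480, -480
The fifth differences are constant (-480).
-2952 − 480 = -3432;  -10710 − 3432 = -14142;  -29768 − 14142 = -43910;  -69983 − 43910 = -113893;  -146365 − 113893 = -260258

-260258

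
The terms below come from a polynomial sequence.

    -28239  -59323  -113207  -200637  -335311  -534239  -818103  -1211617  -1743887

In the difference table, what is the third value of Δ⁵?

-360

First differences: -31084, -53884, -87430, -134674, -198928, -283864, -393514, -532270
Second differences: -22800, -33546, -47244, -64254, -84936, -109650, -138756
Third differences: -10746, -13698, -17010, -20682, -24714, -29106
Fourth differences: -2952, -3312, -3672, -4032, -4392
Fifth differences: -360, -360, -360, -360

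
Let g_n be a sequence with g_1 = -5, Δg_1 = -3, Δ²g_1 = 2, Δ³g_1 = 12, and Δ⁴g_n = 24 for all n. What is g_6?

240

Build the table forward from the leading diagonal:
Δ⁴: 24  24  24  24  24  24
Δ³: 12  36  60  84  108  132
Δ²: 2  14  50  110  194  302
Δ: -3  -1  13  63  173  367
g: -5  -8  -9  4  67  240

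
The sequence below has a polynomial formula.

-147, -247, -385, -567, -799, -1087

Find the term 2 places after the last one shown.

-1855

D1: -100 , -138 , -182 , -232 , -288
D2: -38 , -44 , -50 , -56
D3: -6 , -6 , -6
The third differences are constant (-6).
-56 − 6 = -62;  -288 − 62 = -350;  -1087 − 350 = -1437
-62 − 6 = -68;  -350 − 68 = -418;  -1437 − 418 = -1855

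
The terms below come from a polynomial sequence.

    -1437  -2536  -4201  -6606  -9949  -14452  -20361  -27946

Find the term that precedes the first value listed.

First differences: -1099  -1665  -2405  -3343  -4503  -5909  -7585
Second differences: -566  -740  -938  -1160  -1406  -1676
Third differences: -174  -198  -222  -246  -270
Fourth differences: -24  -24  -24  -24
The fourth differences are constant at -24.
Work back: -174 + 24 = -150;  -566 + 150 = -416;  -1099 + 416 = -683;  -1437 + 683 = -754

-754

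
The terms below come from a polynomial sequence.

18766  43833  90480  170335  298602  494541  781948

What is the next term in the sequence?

First differences: 25067  46647  79855  128267  195939  287407
Second differences: 21580  33208  48412  67672  91468
Third differences: 11628  15204  19260  23796
Fourth differences: 3576  4056  4536
Fifth differences: 480  480
The fifth differences are constant (480).
4536 + 480 = 5016;  23796 + 5016 = 28812;  91468 + 28812 = 120280;  287407 + 120280 = 407687;  781948 + 407687 = 1189635

1189635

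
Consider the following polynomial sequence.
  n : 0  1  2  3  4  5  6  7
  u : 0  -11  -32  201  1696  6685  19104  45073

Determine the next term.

D1: -11, -21, 233, 1495, 4989, 12419, 25969
D2: -10, 254, 1262, 3494, 7430, 13550
D3: 264, 1008, 2232, 3936, 6120
D4: 744, 1224, 1704, 2184
D5: 480, 480, 480
Fifth differences constant at 480.
2184 + 480 = 2664;  6120 + 2664 = 8784;  13550 + 8784 = 22334;  25969 + 22334 = 48303;  45073 + 48303 = 93376

93376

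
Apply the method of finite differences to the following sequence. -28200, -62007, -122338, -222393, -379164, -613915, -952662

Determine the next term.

First differences: -33807 , -60331 , -100055 , -156771 , -234751 , -338747
Second differences: -26524 , -39724 , -56716 , -77980 , -103996
Third differences: -13200 , -16992 , -21264 , -26016
Fourth differences: -3792 , -4272 , -4752
Fifth differences: -480 , -480
Constant fifth difference = -480, so extend:
-4752 − 480 = -5232;  -26016 − 5232 = -31248;  -103996 − 31248 = -135244;  -338747 − 135244 = -473991;  -952662 − 473991 = -1426653

-1426653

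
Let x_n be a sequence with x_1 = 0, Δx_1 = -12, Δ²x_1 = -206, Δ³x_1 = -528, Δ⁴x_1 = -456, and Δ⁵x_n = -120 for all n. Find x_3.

Build the table forward from the leading diagonal:
D5: -120, -120, -120
D4: -456, -576, -696
D3: -528, -984, -1560
D2: -206, -734, -1718
D1: -12, -218, -952
x: 0, -12, -230

-230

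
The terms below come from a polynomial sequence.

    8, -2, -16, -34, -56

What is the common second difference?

D1: -10, -14, -18, -22
D2: -4, -4, -4

-4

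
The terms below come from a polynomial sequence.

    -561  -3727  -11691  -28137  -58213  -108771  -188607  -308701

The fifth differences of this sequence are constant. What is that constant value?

-240

First differences: -3166, -7964, -16446, -30076, -50558, -79836, -120094
Second differences: -4798, -8482, -13630, -20482, -29278, -40258
Third differences: -3684, -5148, -6852, -8796, -10980
Fourth differences: -1464, -1704, -1944, -2184
Fifth differences: -240, -240, -240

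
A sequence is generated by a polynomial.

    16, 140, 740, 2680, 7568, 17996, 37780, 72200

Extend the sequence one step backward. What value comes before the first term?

First differences: 124  600  1940  4888  10428  19784  34420
Second differences: 476  1340  2948  5540  9356  14636
Third differences: 864  1608  2592  3816  5280
Fourth differences: 744  984  1224  1464
Fifth differences: 240  240  240
The fifth differences are constant at 240.
Work back: 744 − 240 = 504;  864 − 504 = 360;  476 − 360 = 116;  124 − 116 = 8;  16 − 8 = 8

8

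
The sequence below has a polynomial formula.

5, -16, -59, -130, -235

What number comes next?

First differences: -21  -43  -71  -105
Second differences: -22  -28  -34
Third differences: -6  -6
Third differences constant at -6.
-34 − 6 = -40;  -105 − 40 = -145;  -235 − 145 = -380

-380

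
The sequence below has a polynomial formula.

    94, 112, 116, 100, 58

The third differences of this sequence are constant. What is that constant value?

-6

First differences: 18, 4, -16, -42
Second differences: -14, -20, -26
Third differences: -6, -6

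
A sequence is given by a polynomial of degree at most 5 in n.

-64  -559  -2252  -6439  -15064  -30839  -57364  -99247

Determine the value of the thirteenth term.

D1: -495 , -1693 , -4187 , -8625 , -15775 , -26525 , -41883
D2: -1198 , -2494 , -4438 , -7150 , -10750 , -15358
D3: -1296 , -1944 , -2712 , -3600 , -4608
D4: -648 , -768 , -888 , -1008
D5: -120 , -120 , -120
Fifth differences constant at -120.
-1008 − 120 = -1128;  -4608 − 1128 = -5736;  -15358 − 5736 = -21094;  -41883 − 21094 = -62977;  -99247 − 62977 = -162224
-1128 − 120 = -1248;  -5736 − 1248 = -6984;  -21094 − 6984 = -28078;  -62977 − 28078 = -91055;  -162224 − 91055 = -253279
-1248 − 120 = -1368;  -6984 − 1368 = -8352;  -28078 − 8352 = -36430;  -91055 − 36430 = -127485;  -253279 − 127485 = -380764
-1368 − 120 = -1488;  -8352 − 1488 = -9840;  -36430 − 9840 = -46270;  -127485 − 46270 = -173755;  -380764 − 173755 = -554519
-1488 − 120 = -1608;  -9840 − 1608 = -11448;  -46270 − 11448 = -57718;  -173755 − 57718 = -231473;  -554519 − 231473 = -785992

-785992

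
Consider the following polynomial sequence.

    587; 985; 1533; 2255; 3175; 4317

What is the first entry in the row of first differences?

398

First differences: 398, 548, 722, 920, 1142
Second differences: 150, 174, 198, 222
Third differences: 24, 24, 24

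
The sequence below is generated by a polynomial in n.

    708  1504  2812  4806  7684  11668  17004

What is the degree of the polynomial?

4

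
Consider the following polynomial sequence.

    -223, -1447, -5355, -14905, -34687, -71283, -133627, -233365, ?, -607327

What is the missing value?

-385215

Using the first 8 terms:
First differences: -1224, -3908, -9550, -19782, -36596, -62344, -99738
Second differences: -2684, -5642, -10232, -16814, -25748, -37394
Third differences: -2958, -4590, -6582, -8934, -11646
Fourth differences: -1632, -1992, -2352, -2712
Fifth differences: -360, -360, -360
Constant fifth difference = -360.
Extend forward: -2712 − 360 = -3072;  -11646 − 3072 = -14718;  -37394 − 14718 = -52112;  -99738 − 52112 = -151850;  -233365 − 151850 = -385215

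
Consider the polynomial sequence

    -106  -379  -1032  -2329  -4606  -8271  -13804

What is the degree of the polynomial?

Δ: -273, -653, -1297, -2277, -3665, -5533
Δ²: -380, -644, -980, -1388, -1868
Δ³: -264, -336, -408, -480
Δ⁴: -72, -72, -72
The fourth differences are constant, so the polynomial has degree 4.

4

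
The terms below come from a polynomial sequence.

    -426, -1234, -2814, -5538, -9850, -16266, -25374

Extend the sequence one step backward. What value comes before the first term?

-90

D1: -808  -1580  -2724  -4312  -6416  -9108
D2: -772  -1144  -1588  -2104  -2692
D3: -372  -444  -516  -588
D4: -72  -72  -72
The fourth differences are constant at -72.
Work back: -372 + 72 = -300;  -772 + 300 = -472;  -808 + 472 = -336;  -426 + 336 = -90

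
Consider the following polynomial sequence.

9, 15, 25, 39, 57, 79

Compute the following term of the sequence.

First differences: 6 , 10 , 14 , 18 , 22
Second differences: 4 , 4 , 4 , 4
The second differences are constant (4).
22 + 4 = 26;  79 + 26 = 105

105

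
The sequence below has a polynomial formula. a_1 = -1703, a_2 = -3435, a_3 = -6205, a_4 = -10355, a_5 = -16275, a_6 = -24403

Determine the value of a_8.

-1732, -2770, -4150, -5920, -8128
-1038, -1380, -1770, -2208
-342, -390, -438
-48, -48
The fourth differences are constant (-48).
-438 − 48 = -486;  -2208 − 486 = -2694;  -8128 − 2694 = -10822;  -24403 − 10822 = -35225
-486 − 48 = -534;  -2694 − 534 = -3228;  -10822 − 3228 = -14050;  -35225 − 14050 = -49275

-49275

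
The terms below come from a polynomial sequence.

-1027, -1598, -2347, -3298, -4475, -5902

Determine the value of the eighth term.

-9602

First differences: -571, -749, -951, -1177, -1427
Second differences: -178, -202, -226, -250
Third differences: -24, -24, -24
Constant third difference = -24, so extend:
-250 − 24 = -274;  -1427 − 274 = -1701;  -5902 − 1701 = -7603
-274 − 24 = -298;  -1701 − 298 = -1999;  -7603 − 1999 = -9602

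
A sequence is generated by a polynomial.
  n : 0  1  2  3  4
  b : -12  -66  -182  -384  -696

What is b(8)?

-3524

Δ: -54, -116, -202, -312
Δ²: -62, -86, -110
Δ³: -24, -24
Constant third difference = -24, so extend:
-110 − 24 = -134;  -312 − 134 = -446;  -696 − 446 = -1142
-134 − 24 = -158;  -446 − 158 = -604;  -1142 − 604 = -1746
-158 − 24 = -182;  -604 − 182 = -786;  -1746 − 786 = -2532
-182 − 24 = -206;  -786 − 206 = -992;  -2532 − 992 = -3524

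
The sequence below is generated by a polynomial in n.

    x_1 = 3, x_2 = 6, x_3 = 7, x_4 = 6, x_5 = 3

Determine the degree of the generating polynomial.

2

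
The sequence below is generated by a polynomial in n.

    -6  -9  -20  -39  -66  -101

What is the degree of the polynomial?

2

Δ: -3, -11, -19, -27, -35
Δ²: -8, -8, -8, -8
The second differences are constant, so the polynomial has degree 2.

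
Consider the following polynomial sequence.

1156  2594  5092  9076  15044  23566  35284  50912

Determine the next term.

71236

1438  2498  3984  5968  8522  11718  15628
1060  1486  1984  2554  3196  3910
426  498  570  642  714
72  72  72  72
Constant fourth difference = 72, so extend:
714 + 72 = 786;  3910 + 786 = 4696;  15628 + 4696 = 20324;  50912 + 20324 = 71236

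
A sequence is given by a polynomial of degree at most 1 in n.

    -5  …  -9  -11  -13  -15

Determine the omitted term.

Using the last 4 terms:
D1: -2  -2  -2
Constant first difference = -2.
Extend backward: -9 + 2 = -7

-7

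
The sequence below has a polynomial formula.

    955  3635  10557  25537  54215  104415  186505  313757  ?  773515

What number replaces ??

502707

Using the first 8 terms:
D1: 2680, 6922, 14980, 28678, 50200, 82090, 127252
D2: 4242, 8058, 13698, 21522, 31890, 45162
D3: 3816, 5640, 7824, 10368, 13272
D4: 1824, 2184, 2544, 2904
D5: 360, 360, 360
Constant fifth difference = 360.
Extend forward: 2904 + 360 = 3264;  13272 + 3264 = 16536;  45162 + 16536 = 61698;  127252 + 61698 = 188950;  313757 + 188950 = 502707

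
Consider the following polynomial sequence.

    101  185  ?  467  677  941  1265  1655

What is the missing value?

305

Using the last 5 terms:
D1: 210  264  324  390
D2: 54  60  66
D3: 6  6
Constant third difference = 6.
Extend backward: 54 − 6 = 48;  210 − 48 = 162;  467 − 162 = 305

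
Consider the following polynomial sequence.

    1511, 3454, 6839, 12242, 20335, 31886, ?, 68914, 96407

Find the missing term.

47759

Using the first 6 terms:
D1: 1943, 3385, 5403, 8093, 11551
D2: 1442, 2018, 2690, 3458
D3: 576, 672, 768
D4: 96, 96
Constant fourth difference = 96.
Extend forward: 768 + 96 = 864;  3458 + 864 = 4322;  11551 + 4322 = 15873;  31886 + 15873 = 47759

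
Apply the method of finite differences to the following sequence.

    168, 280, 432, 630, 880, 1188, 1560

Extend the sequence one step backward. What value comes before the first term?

90

D1: 112  152  198  250  308  372
D2: 40  46  52  58  64
D3: 6  6  6  6
The third differences are constant at 6.
Work back: 40 − 6 = 34;  112 − 34 = 78;  168 − 78 = 90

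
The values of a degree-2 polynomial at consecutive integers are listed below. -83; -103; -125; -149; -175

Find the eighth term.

-265

D1: -20, -22, -24, -26
D2: -2, -2, -2
The second differences are constant (-2).
-26 − 2 = -28;  -175 − 28 = -203
-28 − 2 = -30;  -203 − 30 = -233
-30 − 2 = -32;  -233 − 32 = -265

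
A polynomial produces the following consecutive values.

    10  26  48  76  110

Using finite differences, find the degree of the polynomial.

2

Δ: 16, 22, 28, 34
Δ²: 6, 6, 6
The second differences are constant, so the polynomial has degree 2.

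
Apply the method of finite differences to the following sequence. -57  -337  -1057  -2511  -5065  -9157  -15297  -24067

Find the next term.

Δ: -280, -720, -1454, -2554, -4092, -6140, -8770
Δ²: -440, -734, -1100, -1538, -2048, -2630
Δ³: -294, -366, -438, -510, -582
Δ⁴: -72, -72, -72, -72
The fourth differences are constant (-72).
-582 − 72 = -654;  -2630 − 654 = -3284;  -8770 − 3284 = -12054;  -24067 − 12054 = -36121

-36121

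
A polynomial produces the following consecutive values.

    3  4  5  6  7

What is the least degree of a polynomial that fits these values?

First differences: 1, 1, 1, 1
The first differences are constant, so the polynomial has degree 1.

1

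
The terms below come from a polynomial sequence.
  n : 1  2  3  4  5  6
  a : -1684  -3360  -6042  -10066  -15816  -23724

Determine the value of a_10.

-87256

Δ: -1676  -2682  -4024  -5750  -7908
Δ²: -1006  -1342  -1726  -2158
Δ³: -336  -384  -432
Δ⁴: -48  -48
Constant fourth difference = -48, so extend:
-432 − 48 = -480;  -2158 − 480 = -2638;  -7908 − 2638 = -10546;  -23724 − 10546 = -34270
-480 − 48 = -528;  -2638 − 528 = -3166;  -10546 − 3166 = -13712;  -34270 − 13712 = -47982
-528 − 48 = -576;  -3166 − 576 = -3742;  -13712 − 3742 = -17454;  -47982 − 17454 = -65436
-576 − 48 = -624;  -3742 − 624 = -4366;  -17454 − 4366 = -21820;  -65436 − 21820 = -87256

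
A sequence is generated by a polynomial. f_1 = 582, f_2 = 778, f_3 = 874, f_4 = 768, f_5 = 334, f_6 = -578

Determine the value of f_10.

-12846

D1: 196  96  -106  -434  -912
D2: -100  -202  -328  -478
D3: -102  -126  -150
D4: -24  -24
The fourth differences are constant (-24).
-150 − 24 = -174;  -478 − 174 = -652;  -912 − 652 = -1564;  -578 − 1564 = -2142
-174 − 24 = -198;  -652 − 198 = -850;  -1564 − 850 = -2414;  -2142 − 2414 = -4556
-198 − 24 = -222;  -850 − 222 = -1072;  -2414 − 1072 = -3486;  -4556 − 3486 = -8042
-222 − 24 = -246;  -1072 − 246 = -1318;  -3486 − 1318 = -4804;  -8042 − 4804 = -12846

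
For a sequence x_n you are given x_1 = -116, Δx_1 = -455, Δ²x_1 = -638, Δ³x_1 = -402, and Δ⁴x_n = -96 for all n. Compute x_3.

Build the table forward from the leading diagonal:
D4: -96, -96, -96
D3: -402, -498, -594
D2: -638, -1040, -1538
D1: -455, -1093, -2133
x: -116, -571, -1664

-1664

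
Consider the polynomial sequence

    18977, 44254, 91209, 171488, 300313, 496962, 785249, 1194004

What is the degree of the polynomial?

First differences: 25277, 46955, 80279, 128825, 196649, 288287, 408755
Second differences: 21678, 33324, 48546, 67824, 91638, 120468
Third differences: 11646, 15222, 19278, 23814, 28830
Fourth differences: 3576, 4056, 4536, 5016
Fifth differences: 480, 480, 480
The fifth differences are constant, so the polynomial has degree 5.

5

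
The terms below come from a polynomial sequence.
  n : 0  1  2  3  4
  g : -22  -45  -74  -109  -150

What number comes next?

D1: -23  -29  -35  -41
D2: -6  -6  -6
Constant second difference = -6, so extend:
-41 − 6 = -47;  -150 − 47 = -197

-197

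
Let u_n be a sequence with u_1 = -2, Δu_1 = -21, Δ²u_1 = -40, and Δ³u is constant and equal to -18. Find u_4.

Build the table forward from the leading diagonal:
Δ³: -18, -18, -18, -18
Δ²: -40, -58, -76, -94
Δ: -21, -61, -119, -195
u: -2, -23, -84, -203

-203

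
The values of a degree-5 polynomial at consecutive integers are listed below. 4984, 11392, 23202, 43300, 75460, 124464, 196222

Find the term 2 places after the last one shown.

438000

Δ: 6408  11810  20098  32160  49004  71758
Δ²: 5402  8288  12062  16844  22754
Δ³: 2886  3774  4782  5910
Δ⁴: 888  1008  1128
Δ⁵: 120  120
Fifth differences constant at 120.
1128 + 120 = 1248;  5910 + 1248 = 7158;  22754 + 7158 = 29912;  71758 + 29912 = 101670;  196222 + 101670 = 297892
1248 + 120 = 1368;  7158 + 1368 = 8526;  29912 + 8526 = 38438;  101670 + 38438 = 140108;  297892 + 140108 = 438000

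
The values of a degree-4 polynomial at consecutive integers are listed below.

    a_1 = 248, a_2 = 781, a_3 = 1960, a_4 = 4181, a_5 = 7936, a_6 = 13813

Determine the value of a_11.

D1: 533 , 1179 , 2221 , 3755 , 5877
D2: 646 , 1042 , 1534 , 2122
D3: 396 , 492 , 588
D4: 96 , 96
Constant fourth difference = 96, so extend:
588 + 96 = 684;  2122 + 684 = 2806;  5877 + 2806 = 8683;  13813 + 8683 = 22496
684 + 96 = 780;  2806 + 780 = 3586;  8683 + 3586 = 12269;  22496 + 12269 = 34765
780 + 96 = 876;  3586 + 876 = 4462;  12269 + 4462 = 16731;  34765 + 16731 = 51496
876 + 96 = 972;  4462 + 972 = 5434;  16731 + 5434 = 22165;  51496 + 22165 = 73661
972 + 96 = 1068;  5434 + 1068 = 6502;  22165 + 6502 = 28667;  73661 + 28667 = 102328

102328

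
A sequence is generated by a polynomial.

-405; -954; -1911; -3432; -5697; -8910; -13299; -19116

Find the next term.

D1: -549, -957, -1521, -2265, -3213, -4389, -5817
D2: -408, -564, -744, -948, -1176, -1428
D3: -156, -180, -204, -228, -252
D4: -24, -24, -24, -24
Constant fourth difference = -24, so extend:
-252 − 24 = -276;  -1428 − 276 = -1704;  -5817 − 1704 = -7521;  -19116 − 7521 = -26637

-26637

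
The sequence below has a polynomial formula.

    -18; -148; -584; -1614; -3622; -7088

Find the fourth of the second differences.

-1458

First differences: -130, -436, -1030, -2008, -3466
Second differences: -306, -594, -978, -1458
Third differences: -288, -384, -480
Fourth differences: -96, -96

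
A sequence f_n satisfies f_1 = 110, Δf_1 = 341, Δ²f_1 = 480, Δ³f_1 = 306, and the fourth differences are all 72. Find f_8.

Build the table forward from the leading diagonal:
D4: 72, 72, 72, 72, 72, 72, 72, 72
D3: 306, 378, 450, 522, 594, 666, 738, 810
D2: 480, 786, 1164, 1614, 2136, 2730, 3396, 4134
D1: 341, 821, 1607, 2771, 4385, 6521, 9251, 12647
f: 110, 451, 1272, 2879, 5650, 10035, 16556, 25807

25807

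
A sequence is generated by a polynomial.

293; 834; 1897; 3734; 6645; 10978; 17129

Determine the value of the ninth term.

36709

Δ: 541 , 1063 , 1837 , 2911 , 4333 , 6151
Δ²: 522 , 774 , 1074 , 1422 , 1818
Δ³: 252 , 300 , 348 , 396
Δ⁴: 48 , 48 , 48
Fourth differences constant at 48.
396 + 48 = 444;  1818 + 444 = 2262;  6151 + 2262 = 8413;  17129 + 8413 = 25542
444 + 48 = 492;  2262 + 492 = 2754;  8413 + 2754 = 11167;  25542 + 11167 = 36709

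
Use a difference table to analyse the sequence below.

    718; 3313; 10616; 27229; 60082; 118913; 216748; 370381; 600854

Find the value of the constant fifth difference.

Δ: 2595, 7303, 16613, 32853, 58831, 97835, 153633, 230473
Δ²: 4708, 9310, 16240, 25978, 39004, 55798, 76840
Δ³: 4602, 6930, 9738, 13026, 16794, 21042
Δ⁴: 2328, 2808, 3288, 3768, 4248
Δ⁵: 480, 480, 480, 480

480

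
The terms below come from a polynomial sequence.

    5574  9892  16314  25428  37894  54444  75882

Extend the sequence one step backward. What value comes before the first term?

2844

First differences: 4318  6422  9114  12466  16550  21438
Second differences: 2104  2692  3352  4084  4888
Third differences: 588  660  732  804
Fourth differences: 72  72  72
The fourth differences are constant at 72.
Work back: 588 − 72 = 516;  2104 − 516 = 1588;  4318 − 1588 = 2730;  5574 − 2730 = 2844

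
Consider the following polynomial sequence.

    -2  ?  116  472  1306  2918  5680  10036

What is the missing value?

Using the last 6 terms:
First differences: 356, 834, 1612, 2762, 4356
Second differences: 478, 778, 1150, 1594
Third differences: 300, 372, 444
Fourth differences: 72, 72
Constant fourth difference = 72.
Extend backward: 300 − 72 = 228;  478 − 228 = 250;  356 − 250 = 106;  116 − 106 = 10

10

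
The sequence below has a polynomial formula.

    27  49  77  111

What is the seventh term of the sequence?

Δ: 22 , 28 , 34
Δ²: 6 , 6
Constant second difference = 6, so extend:
34 + 6 = 40;  111 + 40 = 151
40 + 6 = 46;  151 + 46 = 197
46 + 6 = 52;  197 + 52 = 249

249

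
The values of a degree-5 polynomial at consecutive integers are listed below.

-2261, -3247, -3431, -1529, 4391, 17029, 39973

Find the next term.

D1: -986  -184  1902  5920  12638  22944
D2: 802  2086  4018  6718  10306
D3: 1284  1932  2700  3588
D4: 648  768  888
D5: 120  120
Constant fifth difference = 120, so extend:
888 + 120 = 1008;  3588 + 1008 = 4596;  10306 + 4596 = 14902;  22944 + 14902 = 37846;  39973 + 37846 = 77819

77819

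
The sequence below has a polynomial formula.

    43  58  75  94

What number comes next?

15, 17, 19
2, 2
Constant second difference = 2, so extend:
19 + 2 = 21;  94 + 21 = 115

115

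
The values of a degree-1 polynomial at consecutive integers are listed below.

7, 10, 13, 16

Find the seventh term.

3  3  3
The first differences are constant (3).
16 + 3 = 19
19 + 3 = 22
22 + 3 = 25

25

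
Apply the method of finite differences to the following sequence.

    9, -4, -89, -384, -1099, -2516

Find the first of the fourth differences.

First differences: -13, -85, -295, -715, -1417
Second differences: -72, -210, -420, -702
Third differences: -138, -210, -282
Fourth differences: -72, -72

-72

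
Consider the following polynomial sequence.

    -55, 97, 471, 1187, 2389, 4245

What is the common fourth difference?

24

Δ: 152, 374, 716, 1202, 1856
Δ²: 222, 342, 486, 654
Δ³: 120, 144, 168
Δ⁴: 24, 24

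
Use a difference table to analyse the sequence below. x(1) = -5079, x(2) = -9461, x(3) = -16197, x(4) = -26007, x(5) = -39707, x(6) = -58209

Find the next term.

D1: -4382  -6736  -9810  -13700  -18502
D2: -2354  -3074  -3890  -4802
D3: -720  -816  -912
D4: -96  -96
Constant fourth difference = -96, so extend:
-912 − 96 = -1008;  -4802 − 1008 = -5810;  -18502 − 5810 = -24312;  -58209 − 24312 = -82521

-82521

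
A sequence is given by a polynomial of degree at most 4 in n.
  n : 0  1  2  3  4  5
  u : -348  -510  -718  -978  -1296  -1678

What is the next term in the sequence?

-2130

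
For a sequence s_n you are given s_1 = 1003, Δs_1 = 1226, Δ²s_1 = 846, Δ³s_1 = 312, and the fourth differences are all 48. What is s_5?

12279

Build the table forward from the leading diagonal:
Fourth differences: 48, 48, 48, 48, 48
Third differences: 312, 360, 408, 456, 504
Second differences: 846, 1158, 1518, 1926, 2382
First differences: 1226, 2072, 3230, 4748, 6674
s: 1003, 2229, 4301, 7531, 12279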